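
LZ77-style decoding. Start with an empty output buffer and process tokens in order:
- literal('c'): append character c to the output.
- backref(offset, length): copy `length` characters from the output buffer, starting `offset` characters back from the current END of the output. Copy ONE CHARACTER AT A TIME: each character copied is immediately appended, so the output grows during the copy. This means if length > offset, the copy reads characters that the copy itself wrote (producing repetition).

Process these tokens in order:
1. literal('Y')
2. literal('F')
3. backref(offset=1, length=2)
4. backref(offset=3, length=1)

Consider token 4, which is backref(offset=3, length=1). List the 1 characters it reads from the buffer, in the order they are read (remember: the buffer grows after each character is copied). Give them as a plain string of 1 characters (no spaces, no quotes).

Answer: F

Derivation:
Token 1: literal('Y'). Output: "Y"
Token 2: literal('F'). Output: "YF"
Token 3: backref(off=1, len=2) (overlapping!). Copied 'FF' from pos 1. Output: "YFFF"
Token 4: backref(off=3, len=1). Buffer before: "YFFF" (len 4)
  byte 1: read out[1]='F', append. Buffer now: "YFFFF"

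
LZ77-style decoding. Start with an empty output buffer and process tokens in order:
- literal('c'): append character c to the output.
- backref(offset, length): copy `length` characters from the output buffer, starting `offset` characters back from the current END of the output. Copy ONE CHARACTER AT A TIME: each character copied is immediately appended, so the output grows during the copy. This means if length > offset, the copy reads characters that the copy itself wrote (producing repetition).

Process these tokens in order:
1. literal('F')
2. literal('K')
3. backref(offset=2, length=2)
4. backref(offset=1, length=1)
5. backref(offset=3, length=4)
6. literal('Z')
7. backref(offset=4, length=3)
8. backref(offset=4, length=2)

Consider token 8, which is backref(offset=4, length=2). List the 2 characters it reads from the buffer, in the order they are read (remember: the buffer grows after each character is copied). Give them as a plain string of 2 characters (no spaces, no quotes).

Token 1: literal('F'). Output: "F"
Token 2: literal('K'). Output: "FK"
Token 3: backref(off=2, len=2). Copied 'FK' from pos 0. Output: "FKFK"
Token 4: backref(off=1, len=1). Copied 'K' from pos 3. Output: "FKFKK"
Token 5: backref(off=3, len=4) (overlapping!). Copied 'FKKF' from pos 2. Output: "FKFKKFKKF"
Token 6: literal('Z'). Output: "FKFKKFKKFZ"
Token 7: backref(off=4, len=3). Copied 'KKF' from pos 6. Output: "FKFKKFKKFZKKF"
Token 8: backref(off=4, len=2). Buffer before: "FKFKKFKKFZKKF" (len 13)
  byte 1: read out[9]='Z', append. Buffer now: "FKFKKFKKFZKKFZ"
  byte 2: read out[10]='K', append. Buffer now: "FKFKKFKKFZKKFZK"

Answer: ZK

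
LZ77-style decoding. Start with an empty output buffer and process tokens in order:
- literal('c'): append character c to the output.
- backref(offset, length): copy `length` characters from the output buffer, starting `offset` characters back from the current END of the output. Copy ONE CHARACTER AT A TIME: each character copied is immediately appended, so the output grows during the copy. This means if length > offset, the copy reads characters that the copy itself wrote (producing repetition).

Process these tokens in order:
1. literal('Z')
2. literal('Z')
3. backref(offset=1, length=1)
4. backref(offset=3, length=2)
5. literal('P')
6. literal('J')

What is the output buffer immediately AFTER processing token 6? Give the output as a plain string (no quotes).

Token 1: literal('Z'). Output: "Z"
Token 2: literal('Z'). Output: "ZZ"
Token 3: backref(off=1, len=1). Copied 'Z' from pos 1. Output: "ZZZ"
Token 4: backref(off=3, len=2). Copied 'ZZ' from pos 0. Output: "ZZZZZ"
Token 5: literal('P'). Output: "ZZZZZP"
Token 6: literal('J'). Output: "ZZZZZPJ"

Answer: ZZZZZPJ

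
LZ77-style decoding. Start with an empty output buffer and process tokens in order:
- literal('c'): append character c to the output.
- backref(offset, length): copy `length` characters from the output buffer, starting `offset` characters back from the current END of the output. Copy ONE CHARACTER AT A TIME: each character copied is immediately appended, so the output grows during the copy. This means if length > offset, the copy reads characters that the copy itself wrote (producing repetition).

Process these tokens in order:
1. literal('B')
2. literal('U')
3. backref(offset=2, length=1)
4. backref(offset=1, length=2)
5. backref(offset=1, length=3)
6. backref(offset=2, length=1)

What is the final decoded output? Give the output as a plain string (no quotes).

Token 1: literal('B'). Output: "B"
Token 2: literal('U'). Output: "BU"
Token 3: backref(off=2, len=1). Copied 'B' from pos 0. Output: "BUB"
Token 4: backref(off=1, len=2) (overlapping!). Copied 'BB' from pos 2. Output: "BUBBB"
Token 5: backref(off=1, len=3) (overlapping!). Copied 'BBB' from pos 4. Output: "BUBBBBBB"
Token 6: backref(off=2, len=1). Copied 'B' from pos 6. Output: "BUBBBBBBB"

Answer: BUBBBBBBB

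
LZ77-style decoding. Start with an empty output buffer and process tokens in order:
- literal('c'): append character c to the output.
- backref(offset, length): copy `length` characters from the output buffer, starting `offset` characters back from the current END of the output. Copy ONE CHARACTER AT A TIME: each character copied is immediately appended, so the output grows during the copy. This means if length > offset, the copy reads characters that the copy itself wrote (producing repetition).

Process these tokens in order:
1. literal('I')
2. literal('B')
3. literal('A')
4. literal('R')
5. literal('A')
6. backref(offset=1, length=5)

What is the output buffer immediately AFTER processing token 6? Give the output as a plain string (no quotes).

Token 1: literal('I'). Output: "I"
Token 2: literal('B'). Output: "IB"
Token 3: literal('A'). Output: "IBA"
Token 4: literal('R'). Output: "IBAR"
Token 5: literal('A'). Output: "IBARA"
Token 6: backref(off=1, len=5) (overlapping!). Copied 'AAAAA' from pos 4. Output: "IBARAAAAAA"

Answer: IBARAAAAAA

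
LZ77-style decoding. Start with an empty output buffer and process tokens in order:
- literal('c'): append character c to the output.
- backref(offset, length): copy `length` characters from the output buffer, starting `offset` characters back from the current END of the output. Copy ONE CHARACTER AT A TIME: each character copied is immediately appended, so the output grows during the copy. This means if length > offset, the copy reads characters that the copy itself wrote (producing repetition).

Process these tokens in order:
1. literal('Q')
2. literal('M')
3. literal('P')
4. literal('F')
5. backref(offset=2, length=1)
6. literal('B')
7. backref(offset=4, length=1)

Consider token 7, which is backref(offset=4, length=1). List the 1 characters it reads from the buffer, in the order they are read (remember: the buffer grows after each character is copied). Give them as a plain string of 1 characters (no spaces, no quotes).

Token 1: literal('Q'). Output: "Q"
Token 2: literal('M'). Output: "QM"
Token 3: literal('P'). Output: "QMP"
Token 4: literal('F'). Output: "QMPF"
Token 5: backref(off=2, len=1). Copied 'P' from pos 2. Output: "QMPFP"
Token 6: literal('B'). Output: "QMPFPB"
Token 7: backref(off=4, len=1). Buffer before: "QMPFPB" (len 6)
  byte 1: read out[2]='P', append. Buffer now: "QMPFPBP"

Answer: P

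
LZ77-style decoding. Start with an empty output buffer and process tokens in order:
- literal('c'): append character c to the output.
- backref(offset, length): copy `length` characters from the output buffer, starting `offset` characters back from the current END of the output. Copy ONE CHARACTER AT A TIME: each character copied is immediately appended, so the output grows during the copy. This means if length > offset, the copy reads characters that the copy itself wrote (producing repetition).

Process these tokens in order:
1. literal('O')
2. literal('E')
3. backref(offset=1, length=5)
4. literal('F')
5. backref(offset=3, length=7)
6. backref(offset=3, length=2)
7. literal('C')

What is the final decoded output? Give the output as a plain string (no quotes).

Token 1: literal('O'). Output: "O"
Token 2: literal('E'). Output: "OE"
Token 3: backref(off=1, len=5) (overlapping!). Copied 'EEEEE' from pos 1. Output: "OEEEEEE"
Token 4: literal('F'). Output: "OEEEEEEF"
Token 5: backref(off=3, len=7) (overlapping!). Copied 'EEFEEFE' from pos 5. Output: "OEEEEEEFEEFEEFE"
Token 6: backref(off=3, len=2). Copied 'EF' from pos 12. Output: "OEEEEEEFEEFEEFEEF"
Token 7: literal('C'). Output: "OEEEEEEFEEFEEFEEFC"

Answer: OEEEEEEFEEFEEFEEFC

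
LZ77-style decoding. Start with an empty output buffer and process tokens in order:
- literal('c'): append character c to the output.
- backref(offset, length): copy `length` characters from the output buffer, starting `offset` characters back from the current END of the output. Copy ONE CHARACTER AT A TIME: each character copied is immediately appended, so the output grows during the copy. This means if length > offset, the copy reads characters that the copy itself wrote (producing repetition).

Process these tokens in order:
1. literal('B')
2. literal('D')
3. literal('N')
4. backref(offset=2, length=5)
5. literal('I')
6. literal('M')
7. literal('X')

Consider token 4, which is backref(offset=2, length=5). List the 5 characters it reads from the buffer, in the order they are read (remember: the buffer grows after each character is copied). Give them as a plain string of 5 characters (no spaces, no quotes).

Token 1: literal('B'). Output: "B"
Token 2: literal('D'). Output: "BD"
Token 3: literal('N'). Output: "BDN"
Token 4: backref(off=2, len=5). Buffer before: "BDN" (len 3)
  byte 1: read out[1]='D', append. Buffer now: "BDND"
  byte 2: read out[2]='N', append. Buffer now: "BDNDN"
  byte 3: read out[3]='D', append. Buffer now: "BDNDND"
  byte 4: read out[4]='N', append. Buffer now: "BDNDNDN"
  byte 5: read out[5]='D', append. Buffer now: "BDNDNDND"

Answer: DNDND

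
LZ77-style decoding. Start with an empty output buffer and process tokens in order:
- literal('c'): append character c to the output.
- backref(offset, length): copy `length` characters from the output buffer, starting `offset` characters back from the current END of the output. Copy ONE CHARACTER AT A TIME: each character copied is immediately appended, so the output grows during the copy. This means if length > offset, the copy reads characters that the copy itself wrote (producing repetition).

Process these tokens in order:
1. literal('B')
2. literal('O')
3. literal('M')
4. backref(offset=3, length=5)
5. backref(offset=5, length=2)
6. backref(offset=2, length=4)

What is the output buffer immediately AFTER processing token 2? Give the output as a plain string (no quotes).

Answer: BO

Derivation:
Token 1: literal('B'). Output: "B"
Token 2: literal('O'). Output: "BO"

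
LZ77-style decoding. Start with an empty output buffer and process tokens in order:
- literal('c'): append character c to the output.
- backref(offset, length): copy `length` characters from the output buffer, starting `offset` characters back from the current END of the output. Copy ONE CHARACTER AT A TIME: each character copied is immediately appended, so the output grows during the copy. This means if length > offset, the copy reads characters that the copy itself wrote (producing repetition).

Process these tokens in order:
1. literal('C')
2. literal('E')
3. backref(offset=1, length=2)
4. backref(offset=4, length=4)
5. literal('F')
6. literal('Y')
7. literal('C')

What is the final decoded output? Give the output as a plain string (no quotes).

Answer: CEEECEEEFYC

Derivation:
Token 1: literal('C'). Output: "C"
Token 2: literal('E'). Output: "CE"
Token 3: backref(off=1, len=2) (overlapping!). Copied 'EE' from pos 1. Output: "CEEE"
Token 4: backref(off=4, len=4). Copied 'CEEE' from pos 0. Output: "CEEECEEE"
Token 5: literal('F'). Output: "CEEECEEEF"
Token 6: literal('Y'). Output: "CEEECEEEFY"
Token 7: literal('C'). Output: "CEEECEEEFYC"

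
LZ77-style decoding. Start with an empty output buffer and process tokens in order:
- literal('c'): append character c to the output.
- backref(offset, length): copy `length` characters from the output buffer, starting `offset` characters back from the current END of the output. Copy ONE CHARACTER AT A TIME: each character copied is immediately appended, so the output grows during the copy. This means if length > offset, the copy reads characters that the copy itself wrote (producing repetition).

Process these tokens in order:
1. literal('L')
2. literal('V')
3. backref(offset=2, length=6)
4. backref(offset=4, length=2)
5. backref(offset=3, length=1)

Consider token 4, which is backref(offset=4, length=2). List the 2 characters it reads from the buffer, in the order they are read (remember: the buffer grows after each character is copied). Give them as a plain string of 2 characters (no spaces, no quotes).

Answer: LV

Derivation:
Token 1: literal('L'). Output: "L"
Token 2: literal('V'). Output: "LV"
Token 3: backref(off=2, len=6) (overlapping!). Copied 'LVLVLV' from pos 0. Output: "LVLVLVLV"
Token 4: backref(off=4, len=2). Buffer before: "LVLVLVLV" (len 8)
  byte 1: read out[4]='L', append. Buffer now: "LVLVLVLVL"
  byte 2: read out[5]='V', append. Buffer now: "LVLVLVLVLV"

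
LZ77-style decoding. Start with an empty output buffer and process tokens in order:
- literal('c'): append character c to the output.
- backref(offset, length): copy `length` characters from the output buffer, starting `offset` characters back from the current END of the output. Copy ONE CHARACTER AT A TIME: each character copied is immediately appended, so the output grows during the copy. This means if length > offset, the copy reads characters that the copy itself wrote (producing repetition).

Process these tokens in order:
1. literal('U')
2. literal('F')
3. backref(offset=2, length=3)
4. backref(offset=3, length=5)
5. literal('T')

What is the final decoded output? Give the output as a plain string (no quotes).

Answer: UFUFUUFUUFT

Derivation:
Token 1: literal('U'). Output: "U"
Token 2: literal('F'). Output: "UF"
Token 3: backref(off=2, len=3) (overlapping!). Copied 'UFU' from pos 0. Output: "UFUFU"
Token 4: backref(off=3, len=5) (overlapping!). Copied 'UFUUF' from pos 2. Output: "UFUFUUFUUF"
Token 5: literal('T'). Output: "UFUFUUFUUFT"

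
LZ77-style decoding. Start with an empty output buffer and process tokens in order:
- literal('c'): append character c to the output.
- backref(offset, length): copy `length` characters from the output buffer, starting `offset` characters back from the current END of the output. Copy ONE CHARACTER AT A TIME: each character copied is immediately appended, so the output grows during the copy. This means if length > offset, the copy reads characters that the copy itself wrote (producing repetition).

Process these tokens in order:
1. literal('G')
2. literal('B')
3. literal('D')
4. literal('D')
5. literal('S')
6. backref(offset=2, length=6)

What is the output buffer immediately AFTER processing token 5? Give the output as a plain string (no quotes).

Answer: GBDDS

Derivation:
Token 1: literal('G'). Output: "G"
Token 2: literal('B'). Output: "GB"
Token 3: literal('D'). Output: "GBD"
Token 4: literal('D'). Output: "GBDD"
Token 5: literal('S'). Output: "GBDDS"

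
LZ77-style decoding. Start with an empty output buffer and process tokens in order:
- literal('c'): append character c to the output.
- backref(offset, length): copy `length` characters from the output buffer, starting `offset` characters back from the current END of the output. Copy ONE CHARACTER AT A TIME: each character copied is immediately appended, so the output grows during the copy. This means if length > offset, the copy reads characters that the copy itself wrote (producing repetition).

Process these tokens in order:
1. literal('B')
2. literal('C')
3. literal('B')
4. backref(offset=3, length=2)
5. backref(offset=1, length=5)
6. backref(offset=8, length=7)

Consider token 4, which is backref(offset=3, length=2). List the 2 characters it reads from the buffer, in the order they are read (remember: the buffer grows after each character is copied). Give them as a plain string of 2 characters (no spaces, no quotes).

Answer: BC

Derivation:
Token 1: literal('B'). Output: "B"
Token 2: literal('C'). Output: "BC"
Token 3: literal('B'). Output: "BCB"
Token 4: backref(off=3, len=2). Buffer before: "BCB" (len 3)
  byte 1: read out[0]='B', append. Buffer now: "BCBB"
  byte 2: read out[1]='C', append. Buffer now: "BCBBC"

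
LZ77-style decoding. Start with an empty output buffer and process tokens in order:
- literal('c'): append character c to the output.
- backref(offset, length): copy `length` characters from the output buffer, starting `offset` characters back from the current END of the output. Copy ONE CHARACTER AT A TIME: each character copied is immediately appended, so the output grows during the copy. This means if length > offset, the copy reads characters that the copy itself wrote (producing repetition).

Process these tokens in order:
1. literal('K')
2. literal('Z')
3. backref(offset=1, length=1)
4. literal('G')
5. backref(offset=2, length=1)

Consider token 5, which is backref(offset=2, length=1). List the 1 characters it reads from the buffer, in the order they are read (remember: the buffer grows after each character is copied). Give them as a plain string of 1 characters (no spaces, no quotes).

Answer: Z

Derivation:
Token 1: literal('K'). Output: "K"
Token 2: literal('Z'). Output: "KZ"
Token 3: backref(off=1, len=1). Copied 'Z' from pos 1. Output: "KZZ"
Token 4: literal('G'). Output: "KZZG"
Token 5: backref(off=2, len=1). Buffer before: "KZZG" (len 4)
  byte 1: read out[2]='Z', append. Buffer now: "KZZGZ"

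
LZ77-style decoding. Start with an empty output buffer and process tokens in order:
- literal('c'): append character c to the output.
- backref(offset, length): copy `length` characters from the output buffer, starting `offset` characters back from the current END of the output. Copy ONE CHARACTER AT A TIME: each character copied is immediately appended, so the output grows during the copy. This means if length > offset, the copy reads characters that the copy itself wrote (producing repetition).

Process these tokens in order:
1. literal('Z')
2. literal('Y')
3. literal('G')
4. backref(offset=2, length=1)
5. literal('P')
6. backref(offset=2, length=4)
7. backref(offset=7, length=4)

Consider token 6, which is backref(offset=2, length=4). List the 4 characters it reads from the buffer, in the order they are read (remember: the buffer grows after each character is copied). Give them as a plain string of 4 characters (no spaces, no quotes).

Answer: YPYP

Derivation:
Token 1: literal('Z'). Output: "Z"
Token 2: literal('Y'). Output: "ZY"
Token 3: literal('G'). Output: "ZYG"
Token 4: backref(off=2, len=1). Copied 'Y' from pos 1. Output: "ZYGY"
Token 5: literal('P'). Output: "ZYGYP"
Token 6: backref(off=2, len=4). Buffer before: "ZYGYP" (len 5)
  byte 1: read out[3]='Y', append. Buffer now: "ZYGYPY"
  byte 2: read out[4]='P', append. Buffer now: "ZYGYPYP"
  byte 3: read out[5]='Y', append. Buffer now: "ZYGYPYPY"
  byte 4: read out[6]='P', append. Buffer now: "ZYGYPYPYP"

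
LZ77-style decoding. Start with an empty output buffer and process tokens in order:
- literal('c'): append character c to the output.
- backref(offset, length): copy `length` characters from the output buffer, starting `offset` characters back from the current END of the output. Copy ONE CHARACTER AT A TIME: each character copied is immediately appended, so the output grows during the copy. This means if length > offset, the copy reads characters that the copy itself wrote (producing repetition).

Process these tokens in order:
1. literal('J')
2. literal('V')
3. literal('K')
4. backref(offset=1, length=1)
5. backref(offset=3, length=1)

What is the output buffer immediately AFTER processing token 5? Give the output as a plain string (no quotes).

Answer: JVKKV

Derivation:
Token 1: literal('J'). Output: "J"
Token 2: literal('V'). Output: "JV"
Token 3: literal('K'). Output: "JVK"
Token 4: backref(off=1, len=1). Copied 'K' from pos 2. Output: "JVKK"
Token 5: backref(off=3, len=1). Copied 'V' from pos 1. Output: "JVKKV"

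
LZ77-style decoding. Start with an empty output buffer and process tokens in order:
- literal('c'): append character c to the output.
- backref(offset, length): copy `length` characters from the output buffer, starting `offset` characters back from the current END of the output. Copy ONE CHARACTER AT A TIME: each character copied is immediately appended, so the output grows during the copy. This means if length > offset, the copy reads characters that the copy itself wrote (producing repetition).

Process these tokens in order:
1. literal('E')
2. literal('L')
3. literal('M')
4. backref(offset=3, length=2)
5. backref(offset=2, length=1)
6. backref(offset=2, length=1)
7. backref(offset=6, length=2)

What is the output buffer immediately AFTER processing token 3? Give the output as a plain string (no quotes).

Token 1: literal('E'). Output: "E"
Token 2: literal('L'). Output: "EL"
Token 3: literal('M'). Output: "ELM"

Answer: ELM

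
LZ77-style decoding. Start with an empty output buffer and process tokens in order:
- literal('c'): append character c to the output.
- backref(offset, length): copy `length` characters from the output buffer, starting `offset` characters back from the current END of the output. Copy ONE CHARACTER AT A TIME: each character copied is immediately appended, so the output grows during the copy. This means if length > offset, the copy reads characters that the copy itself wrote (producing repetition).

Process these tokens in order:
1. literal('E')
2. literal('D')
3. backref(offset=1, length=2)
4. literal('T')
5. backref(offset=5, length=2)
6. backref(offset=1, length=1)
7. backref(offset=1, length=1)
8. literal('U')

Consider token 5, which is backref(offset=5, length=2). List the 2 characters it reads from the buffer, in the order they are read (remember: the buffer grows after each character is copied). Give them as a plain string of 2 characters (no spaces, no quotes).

Answer: ED

Derivation:
Token 1: literal('E'). Output: "E"
Token 2: literal('D'). Output: "ED"
Token 3: backref(off=1, len=2) (overlapping!). Copied 'DD' from pos 1. Output: "EDDD"
Token 4: literal('T'). Output: "EDDDT"
Token 5: backref(off=5, len=2). Buffer before: "EDDDT" (len 5)
  byte 1: read out[0]='E', append. Buffer now: "EDDDTE"
  byte 2: read out[1]='D', append. Buffer now: "EDDDTED"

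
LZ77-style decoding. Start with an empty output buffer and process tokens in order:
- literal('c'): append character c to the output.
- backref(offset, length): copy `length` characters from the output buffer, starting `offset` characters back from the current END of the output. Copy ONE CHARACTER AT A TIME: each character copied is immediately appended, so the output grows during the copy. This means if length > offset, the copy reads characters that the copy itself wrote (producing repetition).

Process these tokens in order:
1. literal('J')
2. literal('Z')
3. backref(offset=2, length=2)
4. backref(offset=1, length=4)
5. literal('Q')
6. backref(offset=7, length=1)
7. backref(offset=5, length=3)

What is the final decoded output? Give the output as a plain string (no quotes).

Answer: JZJZZZZZQJZZZ

Derivation:
Token 1: literal('J'). Output: "J"
Token 2: literal('Z'). Output: "JZ"
Token 3: backref(off=2, len=2). Copied 'JZ' from pos 0. Output: "JZJZ"
Token 4: backref(off=1, len=4) (overlapping!). Copied 'ZZZZ' from pos 3. Output: "JZJZZZZZ"
Token 5: literal('Q'). Output: "JZJZZZZZQ"
Token 6: backref(off=7, len=1). Copied 'J' from pos 2. Output: "JZJZZZZZQJ"
Token 7: backref(off=5, len=3). Copied 'ZZZ' from pos 5. Output: "JZJZZZZZQJZZZ"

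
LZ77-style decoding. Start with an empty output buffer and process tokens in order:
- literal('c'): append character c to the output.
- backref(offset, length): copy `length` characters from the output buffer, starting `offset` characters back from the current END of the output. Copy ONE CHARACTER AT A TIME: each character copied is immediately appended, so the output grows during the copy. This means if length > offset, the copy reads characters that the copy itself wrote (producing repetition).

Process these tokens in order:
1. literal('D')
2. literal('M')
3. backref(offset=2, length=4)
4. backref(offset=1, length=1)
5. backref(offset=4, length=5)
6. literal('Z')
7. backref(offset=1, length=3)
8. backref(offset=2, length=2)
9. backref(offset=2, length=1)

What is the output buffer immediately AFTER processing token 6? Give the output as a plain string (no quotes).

Answer: DMDMDMMMDMMMZ

Derivation:
Token 1: literal('D'). Output: "D"
Token 2: literal('M'). Output: "DM"
Token 3: backref(off=2, len=4) (overlapping!). Copied 'DMDM' from pos 0. Output: "DMDMDM"
Token 4: backref(off=1, len=1). Copied 'M' from pos 5. Output: "DMDMDMM"
Token 5: backref(off=4, len=5) (overlapping!). Copied 'MDMMM' from pos 3. Output: "DMDMDMMMDMMM"
Token 6: literal('Z'). Output: "DMDMDMMMDMMMZ"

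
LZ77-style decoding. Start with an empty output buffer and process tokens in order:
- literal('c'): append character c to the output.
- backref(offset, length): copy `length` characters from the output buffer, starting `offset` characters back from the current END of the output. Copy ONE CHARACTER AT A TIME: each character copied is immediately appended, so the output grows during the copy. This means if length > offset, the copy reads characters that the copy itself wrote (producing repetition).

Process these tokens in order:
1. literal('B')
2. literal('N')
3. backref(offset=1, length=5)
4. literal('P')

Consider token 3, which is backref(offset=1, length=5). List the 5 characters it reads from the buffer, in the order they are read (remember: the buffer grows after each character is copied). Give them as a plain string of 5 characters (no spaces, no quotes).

Answer: NNNNN

Derivation:
Token 1: literal('B'). Output: "B"
Token 2: literal('N'). Output: "BN"
Token 3: backref(off=1, len=5). Buffer before: "BN" (len 2)
  byte 1: read out[1]='N', append. Buffer now: "BNN"
  byte 2: read out[2]='N', append. Buffer now: "BNNN"
  byte 3: read out[3]='N', append. Buffer now: "BNNNN"
  byte 4: read out[4]='N', append. Buffer now: "BNNNNN"
  byte 5: read out[5]='N', append. Buffer now: "BNNNNNN"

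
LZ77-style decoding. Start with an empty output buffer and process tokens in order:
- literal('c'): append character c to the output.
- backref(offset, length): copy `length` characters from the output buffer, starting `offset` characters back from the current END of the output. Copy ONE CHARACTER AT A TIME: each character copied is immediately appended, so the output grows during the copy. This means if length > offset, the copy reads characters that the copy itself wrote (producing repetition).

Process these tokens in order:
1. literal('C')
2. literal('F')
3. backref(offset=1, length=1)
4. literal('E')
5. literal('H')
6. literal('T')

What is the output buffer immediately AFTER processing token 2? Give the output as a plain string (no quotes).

Token 1: literal('C'). Output: "C"
Token 2: literal('F'). Output: "CF"

Answer: CF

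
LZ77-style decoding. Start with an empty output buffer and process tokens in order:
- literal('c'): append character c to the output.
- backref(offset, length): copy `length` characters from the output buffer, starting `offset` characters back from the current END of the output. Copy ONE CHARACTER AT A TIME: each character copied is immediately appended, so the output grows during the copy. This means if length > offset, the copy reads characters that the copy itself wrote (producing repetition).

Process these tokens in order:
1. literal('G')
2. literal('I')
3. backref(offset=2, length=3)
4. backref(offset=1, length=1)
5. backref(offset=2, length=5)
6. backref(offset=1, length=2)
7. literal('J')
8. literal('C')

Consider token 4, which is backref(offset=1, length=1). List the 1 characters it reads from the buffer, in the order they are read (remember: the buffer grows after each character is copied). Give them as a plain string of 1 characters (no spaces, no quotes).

Token 1: literal('G'). Output: "G"
Token 2: literal('I'). Output: "GI"
Token 3: backref(off=2, len=3) (overlapping!). Copied 'GIG' from pos 0. Output: "GIGIG"
Token 4: backref(off=1, len=1). Buffer before: "GIGIG" (len 5)
  byte 1: read out[4]='G', append. Buffer now: "GIGIGG"

Answer: G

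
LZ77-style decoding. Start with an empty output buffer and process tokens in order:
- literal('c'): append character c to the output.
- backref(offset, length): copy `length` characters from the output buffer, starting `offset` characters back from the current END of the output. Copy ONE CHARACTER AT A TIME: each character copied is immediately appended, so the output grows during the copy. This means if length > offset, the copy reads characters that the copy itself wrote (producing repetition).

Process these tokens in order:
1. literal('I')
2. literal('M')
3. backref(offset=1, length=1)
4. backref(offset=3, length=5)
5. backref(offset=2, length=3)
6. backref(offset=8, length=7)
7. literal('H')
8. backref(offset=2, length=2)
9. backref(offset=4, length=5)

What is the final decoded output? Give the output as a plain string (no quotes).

Answer: IMMIMMIMIMIIMMIMIMHMHMHMHM

Derivation:
Token 1: literal('I'). Output: "I"
Token 2: literal('M'). Output: "IM"
Token 3: backref(off=1, len=1). Copied 'M' from pos 1. Output: "IMM"
Token 4: backref(off=3, len=5) (overlapping!). Copied 'IMMIM' from pos 0. Output: "IMMIMMIM"
Token 5: backref(off=2, len=3) (overlapping!). Copied 'IMI' from pos 6. Output: "IMMIMMIMIMI"
Token 6: backref(off=8, len=7). Copied 'IMMIMIM' from pos 3. Output: "IMMIMMIMIMIIMMIMIM"
Token 7: literal('H'). Output: "IMMIMMIMIMIIMMIMIMH"
Token 8: backref(off=2, len=2). Copied 'MH' from pos 17. Output: "IMMIMMIMIMIIMMIMIMHMH"
Token 9: backref(off=4, len=5) (overlapping!). Copied 'MHMHM' from pos 17. Output: "IMMIMMIMIMIIMMIMIMHMHMHMHM"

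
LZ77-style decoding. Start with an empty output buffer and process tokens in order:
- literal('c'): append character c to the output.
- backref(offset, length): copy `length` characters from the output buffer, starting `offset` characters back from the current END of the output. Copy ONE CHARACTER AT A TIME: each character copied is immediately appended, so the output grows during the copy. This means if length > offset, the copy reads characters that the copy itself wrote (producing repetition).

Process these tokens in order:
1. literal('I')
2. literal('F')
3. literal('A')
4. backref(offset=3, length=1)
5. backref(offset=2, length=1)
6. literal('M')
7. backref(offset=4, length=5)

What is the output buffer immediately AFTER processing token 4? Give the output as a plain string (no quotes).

Token 1: literal('I'). Output: "I"
Token 2: literal('F'). Output: "IF"
Token 3: literal('A'). Output: "IFA"
Token 4: backref(off=3, len=1). Copied 'I' from pos 0. Output: "IFAI"

Answer: IFAI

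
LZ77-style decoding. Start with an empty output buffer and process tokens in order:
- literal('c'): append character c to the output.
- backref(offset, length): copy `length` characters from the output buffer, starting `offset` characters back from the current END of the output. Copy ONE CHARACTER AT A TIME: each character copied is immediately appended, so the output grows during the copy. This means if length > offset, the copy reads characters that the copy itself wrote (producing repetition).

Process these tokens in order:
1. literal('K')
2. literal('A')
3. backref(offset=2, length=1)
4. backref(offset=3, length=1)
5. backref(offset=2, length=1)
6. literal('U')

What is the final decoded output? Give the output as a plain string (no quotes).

Answer: KAKKKU

Derivation:
Token 1: literal('K'). Output: "K"
Token 2: literal('A'). Output: "KA"
Token 3: backref(off=2, len=1). Copied 'K' from pos 0. Output: "KAK"
Token 4: backref(off=3, len=1). Copied 'K' from pos 0. Output: "KAKK"
Token 5: backref(off=2, len=1). Copied 'K' from pos 2. Output: "KAKKK"
Token 6: literal('U'). Output: "KAKKKU"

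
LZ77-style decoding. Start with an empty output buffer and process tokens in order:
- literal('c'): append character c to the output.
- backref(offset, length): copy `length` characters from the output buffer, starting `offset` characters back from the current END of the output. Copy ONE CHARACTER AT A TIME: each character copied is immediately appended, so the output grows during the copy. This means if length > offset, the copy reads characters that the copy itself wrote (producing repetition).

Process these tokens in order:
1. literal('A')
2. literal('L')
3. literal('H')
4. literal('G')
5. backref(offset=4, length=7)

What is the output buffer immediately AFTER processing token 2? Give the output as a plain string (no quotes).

Answer: AL

Derivation:
Token 1: literal('A'). Output: "A"
Token 2: literal('L'). Output: "AL"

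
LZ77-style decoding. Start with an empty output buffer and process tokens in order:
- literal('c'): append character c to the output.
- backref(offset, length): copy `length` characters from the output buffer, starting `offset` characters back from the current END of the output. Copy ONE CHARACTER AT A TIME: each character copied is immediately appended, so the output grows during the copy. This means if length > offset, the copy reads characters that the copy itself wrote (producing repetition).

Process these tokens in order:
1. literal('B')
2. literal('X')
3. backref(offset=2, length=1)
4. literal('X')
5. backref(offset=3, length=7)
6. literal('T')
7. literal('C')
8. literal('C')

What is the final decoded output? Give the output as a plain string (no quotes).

Token 1: literal('B'). Output: "B"
Token 2: literal('X'). Output: "BX"
Token 3: backref(off=2, len=1). Copied 'B' from pos 0. Output: "BXB"
Token 4: literal('X'). Output: "BXBX"
Token 5: backref(off=3, len=7) (overlapping!). Copied 'XBXXBXX' from pos 1. Output: "BXBXXBXXBXX"
Token 6: literal('T'). Output: "BXBXXBXXBXXT"
Token 7: literal('C'). Output: "BXBXXBXXBXXTC"
Token 8: literal('C'). Output: "BXBXXBXXBXXTCC"

Answer: BXBXXBXXBXXTCC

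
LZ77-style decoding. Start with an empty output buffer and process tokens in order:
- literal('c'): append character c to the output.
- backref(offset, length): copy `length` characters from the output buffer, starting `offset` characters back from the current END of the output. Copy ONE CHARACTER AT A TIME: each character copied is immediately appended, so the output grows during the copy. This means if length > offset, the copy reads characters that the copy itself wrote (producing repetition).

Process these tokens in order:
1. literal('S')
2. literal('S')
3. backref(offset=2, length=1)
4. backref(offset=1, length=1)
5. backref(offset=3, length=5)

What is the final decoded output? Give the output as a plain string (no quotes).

Answer: SSSSSSSSS

Derivation:
Token 1: literal('S'). Output: "S"
Token 2: literal('S'). Output: "SS"
Token 3: backref(off=2, len=1). Copied 'S' from pos 0. Output: "SSS"
Token 4: backref(off=1, len=1). Copied 'S' from pos 2. Output: "SSSS"
Token 5: backref(off=3, len=5) (overlapping!). Copied 'SSSSS' from pos 1. Output: "SSSSSSSSS"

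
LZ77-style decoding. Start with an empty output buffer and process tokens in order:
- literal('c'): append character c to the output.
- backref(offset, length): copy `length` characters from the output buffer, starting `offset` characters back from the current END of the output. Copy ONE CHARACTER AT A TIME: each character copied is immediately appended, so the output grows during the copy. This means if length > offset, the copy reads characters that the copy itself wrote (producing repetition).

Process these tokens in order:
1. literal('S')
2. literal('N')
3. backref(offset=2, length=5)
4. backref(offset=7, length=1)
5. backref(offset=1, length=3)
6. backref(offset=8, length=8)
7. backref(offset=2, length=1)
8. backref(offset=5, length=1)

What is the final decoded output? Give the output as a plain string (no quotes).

Answer: SNSNSNSSSSSNSNSSSSSSS

Derivation:
Token 1: literal('S'). Output: "S"
Token 2: literal('N'). Output: "SN"
Token 3: backref(off=2, len=5) (overlapping!). Copied 'SNSNS' from pos 0. Output: "SNSNSNS"
Token 4: backref(off=7, len=1). Copied 'S' from pos 0. Output: "SNSNSNSS"
Token 5: backref(off=1, len=3) (overlapping!). Copied 'SSS' from pos 7. Output: "SNSNSNSSSSS"
Token 6: backref(off=8, len=8). Copied 'NSNSSSSS' from pos 3. Output: "SNSNSNSSSSSNSNSSSSS"
Token 7: backref(off=2, len=1). Copied 'S' from pos 17. Output: "SNSNSNSSSSSNSNSSSSSS"
Token 8: backref(off=5, len=1). Copied 'S' from pos 15. Output: "SNSNSNSSSSSNSNSSSSSSS"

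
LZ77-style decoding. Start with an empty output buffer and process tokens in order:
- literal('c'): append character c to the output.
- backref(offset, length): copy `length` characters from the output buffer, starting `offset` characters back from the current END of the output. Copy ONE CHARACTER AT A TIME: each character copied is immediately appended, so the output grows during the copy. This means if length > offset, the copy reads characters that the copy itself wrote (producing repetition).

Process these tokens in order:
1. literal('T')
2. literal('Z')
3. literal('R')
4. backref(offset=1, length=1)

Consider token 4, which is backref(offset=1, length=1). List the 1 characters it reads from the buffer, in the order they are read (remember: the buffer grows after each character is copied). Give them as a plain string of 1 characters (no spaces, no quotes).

Answer: R

Derivation:
Token 1: literal('T'). Output: "T"
Token 2: literal('Z'). Output: "TZ"
Token 3: literal('R'). Output: "TZR"
Token 4: backref(off=1, len=1). Buffer before: "TZR" (len 3)
  byte 1: read out[2]='R', append. Buffer now: "TZRR"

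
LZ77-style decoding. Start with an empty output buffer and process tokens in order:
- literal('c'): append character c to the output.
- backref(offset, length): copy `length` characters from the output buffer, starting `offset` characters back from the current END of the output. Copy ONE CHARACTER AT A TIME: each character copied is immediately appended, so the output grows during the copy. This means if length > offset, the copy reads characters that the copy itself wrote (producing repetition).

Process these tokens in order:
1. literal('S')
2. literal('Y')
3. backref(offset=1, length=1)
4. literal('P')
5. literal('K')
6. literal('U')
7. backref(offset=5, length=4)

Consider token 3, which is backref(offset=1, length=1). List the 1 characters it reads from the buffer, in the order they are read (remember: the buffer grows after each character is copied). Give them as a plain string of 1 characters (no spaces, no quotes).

Token 1: literal('S'). Output: "S"
Token 2: literal('Y'). Output: "SY"
Token 3: backref(off=1, len=1). Buffer before: "SY" (len 2)
  byte 1: read out[1]='Y', append. Buffer now: "SYY"

Answer: Y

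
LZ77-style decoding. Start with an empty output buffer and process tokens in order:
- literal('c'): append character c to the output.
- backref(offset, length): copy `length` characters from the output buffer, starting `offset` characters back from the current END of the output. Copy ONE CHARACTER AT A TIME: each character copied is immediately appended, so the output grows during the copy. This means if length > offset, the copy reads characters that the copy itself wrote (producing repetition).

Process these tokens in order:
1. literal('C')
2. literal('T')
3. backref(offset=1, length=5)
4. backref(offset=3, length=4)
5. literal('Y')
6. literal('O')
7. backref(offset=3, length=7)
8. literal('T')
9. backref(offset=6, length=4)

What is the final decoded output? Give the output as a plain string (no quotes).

Answer: CTTTTTTTTTTYOTYOTYOTTOTYO

Derivation:
Token 1: literal('C'). Output: "C"
Token 2: literal('T'). Output: "CT"
Token 3: backref(off=1, len=5) (overlapping!). Copied 'TTTTT' from pos 1. Output: "CTTTTTT"
Token 4: backref(off=3, len=4) (overlapping!). Copied 'TTTT' from pos 4. Output: "CTTTTTTTTTT"
Token 5: literal('Y'). Output: "CTTTTTTTTTTY"
Token 6: literal('O'). Output: "CTTTTTTTTTTYO"
Token 7: backref(off=3, len=7) (overlapping!). Copied 'TYOTYOT' from pos 10. Output: "CTTTTTTTTTTYOTYOTYOT"
Token 8: literal('T'). Output: "CTTTTTTTTTTYOTYOTYOTT"
Token 9: backref(off=6, len=4). Copied 'OTYO' from pos 15. Output: "CTTTTTTTTTTYOTYOTYOTTOTYO"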